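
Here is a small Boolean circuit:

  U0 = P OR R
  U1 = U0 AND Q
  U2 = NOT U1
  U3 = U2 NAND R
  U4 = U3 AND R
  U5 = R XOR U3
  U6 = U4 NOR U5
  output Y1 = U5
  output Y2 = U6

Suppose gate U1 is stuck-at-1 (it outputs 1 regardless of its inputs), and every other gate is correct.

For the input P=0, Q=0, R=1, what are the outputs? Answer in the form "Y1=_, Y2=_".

Propagate with U1 forced: U0=1, U1=1 [stuck-at-1], U2=0, U3=1, U4=1, U5=0, U6=0.
So the outputs are Y1=0, Y2=0. (Without the fault they would be Y1=1, Y2=0.)

Y1=0, Y2=0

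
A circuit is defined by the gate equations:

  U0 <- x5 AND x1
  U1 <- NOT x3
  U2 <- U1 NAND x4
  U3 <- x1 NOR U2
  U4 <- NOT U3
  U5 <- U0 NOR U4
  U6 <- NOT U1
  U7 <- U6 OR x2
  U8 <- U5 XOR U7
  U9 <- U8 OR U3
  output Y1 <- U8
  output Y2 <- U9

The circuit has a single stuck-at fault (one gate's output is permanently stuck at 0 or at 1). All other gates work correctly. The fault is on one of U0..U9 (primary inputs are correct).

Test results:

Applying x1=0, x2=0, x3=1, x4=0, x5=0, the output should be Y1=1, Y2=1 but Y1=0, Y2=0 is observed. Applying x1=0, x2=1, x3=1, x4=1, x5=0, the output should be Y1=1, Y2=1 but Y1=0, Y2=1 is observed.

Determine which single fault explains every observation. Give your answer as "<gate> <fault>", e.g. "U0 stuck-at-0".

U1 stuck-at-1

Fault-free values for test 1 (x1=0, x2=0, x3=1, x4=0, x5=0): U0=0, U1=0, U2=1, U3=0, U4=1, U5=0, U6=1, U7=1, U8=1, U9=1, giving Y1=1, Y2=1. Observed Y1=0, Y2=0.
Test 1: faults giving observed Y1=0, Y2=0 are {U1 stuck-at-1, U4 stuck-at-0, U5 stuck-at-1, U6 stuck-at-0, U7 stuck-at-0, U8 stuck-at-0}.
Test 2 (x1=0, x2=1, x3=1, x4=1, x5=0): fault-free U0=0, U1=0, U2=1, U3=0, U4=1, U5=0, U6=1, U7=1, U8=1, U9=1 → Y1=1, Y2=1; observed Y1=0, Y2=1. Eliminates U4 stuck-at-0, U5 stuck-at-1, U6 stuck-at-0, U7 stuck-at-0, U8 stuck-at-0.
Only U1 stuck-at-1 is consistent with every test.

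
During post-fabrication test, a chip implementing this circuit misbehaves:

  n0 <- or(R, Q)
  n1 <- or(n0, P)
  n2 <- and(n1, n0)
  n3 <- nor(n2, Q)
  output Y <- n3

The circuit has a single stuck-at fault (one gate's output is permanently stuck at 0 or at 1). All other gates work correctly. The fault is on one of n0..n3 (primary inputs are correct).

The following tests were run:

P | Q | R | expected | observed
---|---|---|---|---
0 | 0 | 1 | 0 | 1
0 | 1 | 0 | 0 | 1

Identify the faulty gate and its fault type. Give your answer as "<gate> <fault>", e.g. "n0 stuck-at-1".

n3 stuck-at-1

Fault-free values for test 1 (P=0, Q=0, R=1): n0=1, n1=1, n2=1, n3=0, giving Y=0. Observed 1.
Test 1: faults giving observed 1 are {n0 stuck-at-0, n1 stuck-at-0, n2 stuck-at-0, n3 stuck-at-1}.
Test 2 (P=0, Q=1, R=0): fault-free n0=1, n1=1, n2=1, n3=0 → 0; observed 1. Eliminates n0 stuck-at-0, n1 stuck-at-0, n2 stuck-at-0.
Only n3 stuck-at-1 is consistent with every test.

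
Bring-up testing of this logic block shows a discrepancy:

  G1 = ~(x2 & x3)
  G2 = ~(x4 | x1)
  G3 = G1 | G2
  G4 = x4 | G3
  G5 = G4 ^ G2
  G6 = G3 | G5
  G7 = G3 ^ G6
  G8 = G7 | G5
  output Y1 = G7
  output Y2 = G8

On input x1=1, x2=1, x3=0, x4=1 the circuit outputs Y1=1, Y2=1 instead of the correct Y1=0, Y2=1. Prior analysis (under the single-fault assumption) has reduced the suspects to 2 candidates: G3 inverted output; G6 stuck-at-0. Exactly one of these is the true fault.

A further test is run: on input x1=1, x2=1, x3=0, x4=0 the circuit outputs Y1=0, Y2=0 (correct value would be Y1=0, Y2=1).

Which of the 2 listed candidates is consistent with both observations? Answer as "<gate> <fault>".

G3 inverted output

Evaluate each candidate on input x1=1, x2=1, x3=0, x4=0:
  G3 inverted output: G1=1, G2=0, G3=0 [inverted output], G4=0, G5=0, G6=0, G7=0, G8=0 → Y1=0, Y2=0 — matches
  G6 stuck-at-0: G1=1, G2=0, G3=1, G4=1, G5=1, G6=0 [stuck-at-0], G7=1, G8=1 → Y1=1, Y2=1 — eliminated
Only G3 inverted output reproduces the observed Y1=0, Y2=0.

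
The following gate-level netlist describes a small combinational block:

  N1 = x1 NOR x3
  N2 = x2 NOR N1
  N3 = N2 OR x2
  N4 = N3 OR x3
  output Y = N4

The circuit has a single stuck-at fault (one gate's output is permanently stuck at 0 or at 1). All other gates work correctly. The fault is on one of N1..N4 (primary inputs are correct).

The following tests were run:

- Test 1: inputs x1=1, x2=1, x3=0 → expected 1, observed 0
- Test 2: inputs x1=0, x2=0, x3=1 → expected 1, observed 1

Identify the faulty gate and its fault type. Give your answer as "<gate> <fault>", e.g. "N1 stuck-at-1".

Fault-free values for test 1 (x1=1, x2=1, x3=0): N1=0, N2=0, N3=1, N4=1, giving Y=1. Observed 0.
Test 1: faults giving observed 0 are {N3 stuck-at-0, N4 stuck-at-0}.
Test 2 (x1=0, x2=0, x3=1): fault-free N1=0, N2=1, N3=1, N4=1 → 1; observed 1. Eliminates N4 stuck-at-0.
Only N3 stuck-at-0 is consistent with every test.

N3 stuck-at-0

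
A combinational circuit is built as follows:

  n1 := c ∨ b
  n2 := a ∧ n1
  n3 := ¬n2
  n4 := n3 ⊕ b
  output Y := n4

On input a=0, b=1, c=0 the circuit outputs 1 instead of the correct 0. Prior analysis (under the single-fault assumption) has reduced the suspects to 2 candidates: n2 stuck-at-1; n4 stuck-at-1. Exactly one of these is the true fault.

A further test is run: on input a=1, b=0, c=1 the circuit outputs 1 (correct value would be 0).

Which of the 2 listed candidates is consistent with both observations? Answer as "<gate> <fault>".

Evaluate each candidate on input a=1, b=0, c=1:
  n2 stuck-at-1: n1=1, n2=1 [stuck-at-1], n3=0, n4=0 → 0 — eliminated
  n4 stuck-at-1: n1=1, n2=1, n3=0, n4=1 [stuck-at-1] → 1 — matches
Only n4 stuck-at-1 reproduces the observed 1.

n4 stuck-at-1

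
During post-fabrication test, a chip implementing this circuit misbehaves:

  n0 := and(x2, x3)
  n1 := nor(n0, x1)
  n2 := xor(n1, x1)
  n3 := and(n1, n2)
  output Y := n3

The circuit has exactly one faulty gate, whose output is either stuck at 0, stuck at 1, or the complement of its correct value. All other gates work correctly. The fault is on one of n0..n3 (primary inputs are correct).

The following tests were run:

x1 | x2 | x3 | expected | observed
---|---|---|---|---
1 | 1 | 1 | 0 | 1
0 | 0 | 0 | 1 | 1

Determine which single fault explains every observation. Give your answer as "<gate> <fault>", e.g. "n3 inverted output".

n3 stuck-at-1

Fault-free values for test 1 (x1=1, x2=1, x3=1): n0=1, n1=0, n2=1, n3=0, giving Y=0. Observed 1.
Test 1: faults giving observed 1 are {n3 stuck-at-1, n3 inverted output}.
Test 2 (x1=0, x2=0, x3=0): fault-free n0=0, n1=1, n2=1, n3=1 → 1; observed 1. Eliminates n3 inverted output.
Only n3 stuck-at-1 is consistent with every test.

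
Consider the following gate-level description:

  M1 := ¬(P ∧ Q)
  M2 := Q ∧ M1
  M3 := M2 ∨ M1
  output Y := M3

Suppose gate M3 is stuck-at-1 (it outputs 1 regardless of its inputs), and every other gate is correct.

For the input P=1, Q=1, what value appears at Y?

1

Propagate with M3 forced: M1=0, M2=0, M3=1 [stuck-at-1].
So Y = 1. (Without the fault it would be 0.)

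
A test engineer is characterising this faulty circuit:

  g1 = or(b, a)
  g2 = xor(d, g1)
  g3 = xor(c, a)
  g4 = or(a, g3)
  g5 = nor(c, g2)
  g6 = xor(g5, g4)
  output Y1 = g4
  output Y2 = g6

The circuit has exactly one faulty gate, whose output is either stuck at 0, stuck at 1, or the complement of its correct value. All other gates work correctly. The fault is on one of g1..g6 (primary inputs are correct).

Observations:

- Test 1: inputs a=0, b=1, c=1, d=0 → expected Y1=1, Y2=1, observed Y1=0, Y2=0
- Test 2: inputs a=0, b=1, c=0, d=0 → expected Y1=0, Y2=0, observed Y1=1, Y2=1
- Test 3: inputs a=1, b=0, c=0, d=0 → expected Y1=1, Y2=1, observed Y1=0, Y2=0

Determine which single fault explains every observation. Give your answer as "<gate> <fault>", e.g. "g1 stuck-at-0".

Fault-free values for test 1 (a=0, b=1, c=1, d=0): g1=1, g2=1, g3=1, g4=1, g5=0, g6=1, giving Y1=1, Y2=1. Observed Y1=0, Y2=0.
Test 1: faults giving observed Y1=0, Y2=0 are {g3 stuck-at-0, g3 inverted output, g4 stuck-at-0, g4 inverted output}.
Test 2 (a=0, b=1, c=0, d=0): fault-free g1=1, g2=1, g3=0, g4=0, g5=0, g6=0 → Y1=0, Y2=0; observed Y1=1, Y2=1. Eliminates g3 stuck-at-0, g4 stuck-at-0.
Test 3 (a=1, b=0, c=0, d=0): fault-free g1=1, g2=1, g3=1, g4=1, g5=0, g6=1 → Y1=1, Y2=1; observed Y1=0, Y2=0. Eliminates g3 inverted output.
Only g4 inverted output is consistent with every test.

g4 inverted output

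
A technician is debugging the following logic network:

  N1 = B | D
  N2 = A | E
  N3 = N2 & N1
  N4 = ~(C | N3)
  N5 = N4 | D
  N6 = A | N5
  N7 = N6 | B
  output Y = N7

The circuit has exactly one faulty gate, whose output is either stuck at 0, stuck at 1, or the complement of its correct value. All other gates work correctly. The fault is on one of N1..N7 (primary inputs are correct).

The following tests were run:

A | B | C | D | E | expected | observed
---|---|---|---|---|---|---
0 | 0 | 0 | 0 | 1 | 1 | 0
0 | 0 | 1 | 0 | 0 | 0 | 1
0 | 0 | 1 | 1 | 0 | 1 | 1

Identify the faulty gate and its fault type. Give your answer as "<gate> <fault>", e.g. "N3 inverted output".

Fault-free values for test 1 (A=0, B=0, C=0, D=0, E=1): N1=0, N2=1, N3=0, N4=1, N5=1, N6=1, N7=1, giving Y=1. Observed 0.
Test 1: faults giving observed 0 are {N1 stuck-at-1, N1 inverted output, N3 stuck-at-1, N3 inverted output, N4 stuck-at-0, N4 inverted output, N5 stuck-at-0, N5 inverted output, N6 stuck-at-0, N6 inverted output, N7 stuck-at-0, N7 inverted output}.
Test 2 (A=0, B=0, C=1, D=0, E=0): fault-free N1=0, N2=0, N3=0, N4=0, N5=0, N6=0, N7=0 → 0; observed 1. Eliminates N1 stuck-at-1, N1 inverted output, N3 stuck-at-1, N3 inverted output, N4 stuck-at-0, N5 stuck-at-0, N6 stuck-at-0, N7 stuck-at-0.
Test 3 (A=0, B=0, C=1, D=1, E=0): fault-free N1=1, N2=0, N3=0, N4=0, N5=1, N6=1, N7=1 → 1; observed 1. Eliminates N5 inverted output, N6 inverted output, N7 inverted output.
Only N4 inverted output is consistent with every test.

N4 inverted output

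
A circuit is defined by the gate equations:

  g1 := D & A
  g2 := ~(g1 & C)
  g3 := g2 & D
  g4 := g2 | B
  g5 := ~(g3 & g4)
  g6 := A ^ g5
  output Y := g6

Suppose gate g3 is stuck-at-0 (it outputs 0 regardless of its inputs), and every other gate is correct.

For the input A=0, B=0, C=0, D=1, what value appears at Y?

1

Propagate with g3 forced: g1=0, g2=1, g3=0 [stuck-at-0], g4=1, g5=1, g6=1.
So Y = 1. (Without the fault it would be 0.)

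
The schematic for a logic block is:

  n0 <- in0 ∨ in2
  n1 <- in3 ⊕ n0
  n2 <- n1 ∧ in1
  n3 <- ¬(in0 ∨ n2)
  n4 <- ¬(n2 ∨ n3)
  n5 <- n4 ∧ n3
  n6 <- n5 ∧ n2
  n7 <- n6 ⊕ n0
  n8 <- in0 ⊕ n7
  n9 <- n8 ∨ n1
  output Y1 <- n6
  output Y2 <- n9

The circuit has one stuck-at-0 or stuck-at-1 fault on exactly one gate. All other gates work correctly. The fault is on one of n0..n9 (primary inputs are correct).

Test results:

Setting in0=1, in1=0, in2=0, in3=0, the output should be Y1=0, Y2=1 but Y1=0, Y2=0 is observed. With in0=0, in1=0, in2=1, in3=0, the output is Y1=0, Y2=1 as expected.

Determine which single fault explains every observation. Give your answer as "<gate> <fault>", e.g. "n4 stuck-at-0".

Fault-free values for test 1 (in0=1, in1=0, in2=0, in3=0): n0=1, n1=1, n2=0, n3=0, n4=1, n5=0, n6=0, n7=1, n8=0, n9=1, giving Y1=0, Y2=1. Observed Y1=0, Y2=0.
Test 1: faults giving observed Y1=0, Y2=0 are {n1 stuck-at-0, n9 stuck-at-0}.
Test 2 (in0=0, in1=0, in2=1, in3=0): fault-free n0=1, n1=1, n2=0, n3=1, n4=0, n5=0, n6=0, n7=1, n8=1, n9=1 → Y1=0, Y2=1; observed Y1=0, Y2=1. Eliminates n9 stuck-at-0.
Only n1 stuck-at-0 is consistent with every test.

n1 stuck-at-0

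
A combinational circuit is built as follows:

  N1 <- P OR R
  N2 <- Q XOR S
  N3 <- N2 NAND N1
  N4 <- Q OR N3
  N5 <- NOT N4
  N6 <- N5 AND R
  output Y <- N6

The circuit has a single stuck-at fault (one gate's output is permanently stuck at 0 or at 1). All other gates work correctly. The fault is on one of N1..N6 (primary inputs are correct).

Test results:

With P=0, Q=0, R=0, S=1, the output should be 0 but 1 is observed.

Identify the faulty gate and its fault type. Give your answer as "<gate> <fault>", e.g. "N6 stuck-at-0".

Fault-free values for test 1 (P=0, Q=0, R=0, S=1): N1=0, N2=1, N3=1, N4=1, N5=0, N6=0, giving Y=0. Observed 1.
Test 1: faults giving observed 1 are {N6 stuck-at-1}.
Only N6 stuck-at-1 is consistent with every test.

N6 stuck-at-1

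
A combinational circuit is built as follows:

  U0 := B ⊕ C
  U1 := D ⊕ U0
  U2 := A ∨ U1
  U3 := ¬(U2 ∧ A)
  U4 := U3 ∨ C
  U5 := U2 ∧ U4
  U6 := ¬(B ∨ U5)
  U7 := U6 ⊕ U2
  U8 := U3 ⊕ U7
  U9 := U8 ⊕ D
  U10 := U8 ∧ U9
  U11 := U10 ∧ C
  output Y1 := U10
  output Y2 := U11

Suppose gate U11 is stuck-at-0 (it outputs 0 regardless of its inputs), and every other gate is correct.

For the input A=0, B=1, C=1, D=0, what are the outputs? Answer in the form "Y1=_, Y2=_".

Y1=1, Y2=0

Propagate with U11 forced: U0=0, U1=0, U2=0, U3=1, U4=1, U5=0, U6=0, U7=0, U8=1, U9=1, U10=1, U11=0 [stuck-at-0].
So the outputs are Y1=1, Y2=0. (Without the fault they would be Y1=1, Y2=1.)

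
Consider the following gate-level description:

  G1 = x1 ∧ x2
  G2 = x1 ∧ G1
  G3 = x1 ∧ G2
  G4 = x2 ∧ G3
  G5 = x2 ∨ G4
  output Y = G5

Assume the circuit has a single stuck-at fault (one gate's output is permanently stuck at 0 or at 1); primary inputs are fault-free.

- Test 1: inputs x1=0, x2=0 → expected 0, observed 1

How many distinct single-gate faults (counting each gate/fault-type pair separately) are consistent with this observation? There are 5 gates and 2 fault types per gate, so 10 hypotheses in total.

2

Fault-free: G1=0, G2=0, G3=0, G4=0, G5=0 → 0. Observed 1.
  G1 stuck-at-0: output 0 ✗
  G1 stuck-at-1: output 0 ✗
  G2 stuck-at-0: output 0 ✗
  G2 stuck-at-1: output 0 ✗
  G3 stuck-at-0: output 0 ✗
  G3 stuck-at-1: output 0 ✗
  G4 stuck-at-0: output 0 ✗
  G4 stuck-at-1: output 1 ✓
  G5 stuck-at-0: output 0 ✗
  G5 stuck-at-1: output 1 ✓
Consistent faults: {G4 stuck-at-1, G5 stuck-at-1} — 2 in all.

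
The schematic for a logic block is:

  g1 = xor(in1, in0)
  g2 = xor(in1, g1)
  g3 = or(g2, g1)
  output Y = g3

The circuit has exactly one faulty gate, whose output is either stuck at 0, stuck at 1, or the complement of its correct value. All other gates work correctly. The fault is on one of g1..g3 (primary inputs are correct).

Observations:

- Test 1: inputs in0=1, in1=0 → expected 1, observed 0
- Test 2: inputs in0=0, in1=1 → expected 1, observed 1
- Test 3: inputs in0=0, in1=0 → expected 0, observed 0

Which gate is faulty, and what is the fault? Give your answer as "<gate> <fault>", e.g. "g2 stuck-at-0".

Fault-free values for test 1 (in0=1, in1=0): g1=1, g2=1, g3=1, giving Y=1. Observed 0.
Test 1: faults giving observed 0 are {g1 stuck-at-0, g1 inverted output, g3 stuck-at-0, g3 inverted output}.
Test 2 (in0=0, in1=1): fault-free g1=1, g2=0, g3=1 → 1; observed 1. Eliminates g3 stuck-at-0, g3 inverted output.
Test 3 (in0=0, in1=0): fault-free g1=0, g2=0, g3=0 → 0; observed 0. Eliminates g1 inverted output.
Only g1 stuck-at-0 is consistent with every test.

g1 stuck-at-0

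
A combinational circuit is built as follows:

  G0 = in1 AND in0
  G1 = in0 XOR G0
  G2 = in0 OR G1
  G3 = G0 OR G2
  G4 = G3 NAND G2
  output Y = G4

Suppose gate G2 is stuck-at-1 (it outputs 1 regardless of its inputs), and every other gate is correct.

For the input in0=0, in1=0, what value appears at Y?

0

Propagate with G2 forced: G0=0, G1=0, G2=1 [stuck-at-1], G3=1, G4=0.
So Y = 0. (Without the fault it would be 1.)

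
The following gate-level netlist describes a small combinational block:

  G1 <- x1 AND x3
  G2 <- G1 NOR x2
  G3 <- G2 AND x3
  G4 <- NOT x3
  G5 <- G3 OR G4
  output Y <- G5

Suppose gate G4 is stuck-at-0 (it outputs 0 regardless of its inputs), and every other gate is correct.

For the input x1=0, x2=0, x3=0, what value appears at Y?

Propagate with G4 forced: G1=0, G2=1, G3=0, G4=0 [stuck-at-0], G5=0.
So Y = 0. (Without the fault it would be 1.)

0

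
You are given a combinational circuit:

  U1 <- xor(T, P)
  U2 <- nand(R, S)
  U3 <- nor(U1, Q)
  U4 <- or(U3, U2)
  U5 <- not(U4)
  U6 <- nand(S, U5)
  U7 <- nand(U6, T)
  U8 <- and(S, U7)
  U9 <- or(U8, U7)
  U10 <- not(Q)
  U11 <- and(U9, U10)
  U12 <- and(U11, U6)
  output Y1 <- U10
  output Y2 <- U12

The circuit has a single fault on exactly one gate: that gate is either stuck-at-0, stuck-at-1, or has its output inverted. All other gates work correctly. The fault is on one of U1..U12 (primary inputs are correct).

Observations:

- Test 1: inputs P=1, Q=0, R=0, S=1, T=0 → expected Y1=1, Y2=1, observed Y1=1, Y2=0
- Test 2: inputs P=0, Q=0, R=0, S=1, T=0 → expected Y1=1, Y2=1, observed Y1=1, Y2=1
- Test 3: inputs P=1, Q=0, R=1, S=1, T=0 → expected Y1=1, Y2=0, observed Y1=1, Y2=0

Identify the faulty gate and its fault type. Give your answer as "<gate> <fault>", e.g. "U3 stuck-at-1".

U2 stuck-at-0

Fault-free values for test 1 (P=1, Q=0, R=0, S=1, T=0): U1=1, U2=1, U3=0, U4=1, U5=0, U6=1, U7=1, U8=1, U9=1, U10=1, U11=1, U12=1, giving Y1=1, Y2=1. Observed Y1=1, Y2=0.
Test 1: faults giving observed Y1=1, Y2=0 are {U2 stuck-at-0, U2 inverted output, U4 stuck-at-0, U4 inverted output, U5 stuck-at-1, U5 inverted output, U6 stuck-at-0, U6 inverted output, U7 stuck-at-0, U7 inverted output, U9 stuck-at-0, U9 inverted output, U11 stuck-at-0, U11 inverted output, U12 stuck-at-0, U12 inverted output}.
Test 2 (P=0, Q=0, R=0, S=1, T=0): fault-free U1=0, U2=1, U3=1, U4=1, U5=0, U6=1, U7=1, U8=1, U9=1, U10=1, U11=1, U12=1 → Y1=1, Y2=1; observed Y1=1, Y2=1. Eliminates U4 stuck-at-0, U4 inverted output, U5 stuck-at-1, U5 inverted output, U6 stuck-at-0, U6 inverted output, U7 stuck-at-0, U7 inverted output, U9 stuck-at-0, U9 inverted output, U11 stuck-at-0, U11 inverted output, U12 stuck-at-0, U12 inverted output.
Test 3 (P=1, Q=0, R=1, S=1, T=0): fault-free U1=1, U2=0, U3=0, U4=0, U5=1, U6=0, U7=1, U8=1, U9=1, U10=1, U11=1, U12=0 → Y1=1, Y2=0; observed Y1=1, Y2=0. Eliminates U2 inverted output.
Only U2 stuck-at-0 is consistent with every test.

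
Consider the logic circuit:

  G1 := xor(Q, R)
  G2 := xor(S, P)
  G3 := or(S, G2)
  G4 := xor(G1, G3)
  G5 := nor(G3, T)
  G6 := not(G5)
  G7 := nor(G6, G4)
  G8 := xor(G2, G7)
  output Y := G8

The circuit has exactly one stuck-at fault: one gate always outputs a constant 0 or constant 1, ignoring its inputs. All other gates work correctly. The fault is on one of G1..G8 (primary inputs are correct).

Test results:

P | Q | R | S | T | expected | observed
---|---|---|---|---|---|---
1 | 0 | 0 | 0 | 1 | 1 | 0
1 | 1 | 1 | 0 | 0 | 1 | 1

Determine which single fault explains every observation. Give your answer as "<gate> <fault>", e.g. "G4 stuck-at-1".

G2 stuck-at-0

Fault-free values for test 1 (P=1, Q=0, R=0, S=0, T=1): G1=0, G2=1, G3=1, G4=1, G5=0, G6=1, G7=0, G8=1, giving Y=1. Observed 0.
Test 1: faults giving observed 0 are {G2 stuck-at-0, G7 stuck-at-1, G8 stuck-at-0}.
Test 2 (P=1, Q=1, R=1, S=0, T=0): fault-free G1=0, G2=1, G3=1, G4=1, G5=0, G6=1, G7=0, G8=1 → 1; observed 1. Eliminates G7 stuck-at-1, G8 stuck-at-0.
Only G2 stuck-at-0 is consistent with every test.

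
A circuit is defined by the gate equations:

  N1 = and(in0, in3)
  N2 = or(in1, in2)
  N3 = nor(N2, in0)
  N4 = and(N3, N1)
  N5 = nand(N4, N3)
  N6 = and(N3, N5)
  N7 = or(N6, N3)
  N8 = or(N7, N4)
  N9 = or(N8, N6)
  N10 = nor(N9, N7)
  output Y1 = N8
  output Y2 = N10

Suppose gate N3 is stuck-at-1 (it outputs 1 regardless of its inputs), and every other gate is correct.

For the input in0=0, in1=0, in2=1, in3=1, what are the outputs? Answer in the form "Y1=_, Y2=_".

Y1=1, Y2=0

Propagate with N3 forced: N1=0, N2=1, N3=1 [stuck-at-1], N4=0, N5=1, N6=1, N7=1, N8=1, N9=1, N10=0.
So the outputs are Y1=1, Y2=0. (Without the fault they would be Y1=0, Y2=1.)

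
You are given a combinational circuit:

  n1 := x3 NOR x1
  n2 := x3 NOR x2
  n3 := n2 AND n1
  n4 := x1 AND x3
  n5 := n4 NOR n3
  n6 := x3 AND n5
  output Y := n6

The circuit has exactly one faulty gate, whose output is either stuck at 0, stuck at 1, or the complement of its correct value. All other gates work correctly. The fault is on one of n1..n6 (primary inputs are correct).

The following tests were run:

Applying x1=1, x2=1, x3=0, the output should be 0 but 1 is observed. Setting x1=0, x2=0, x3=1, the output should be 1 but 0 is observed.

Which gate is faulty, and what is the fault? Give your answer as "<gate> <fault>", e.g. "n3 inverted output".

n6 inverted output

Fault-free values for test 1 (x1=1, x2=1, x3=0): n1=0, n2=0, n3=0, n4=0, n5=1, n6=0, giving Y=0. Observed 1.
Test 1: faults giving observed 1 are {n6 stuck-at-1, n6 inverted output}.
Test 2 (x1=0, x2=0, x3=1): fault-free n1=0, n2=0, n3=0, n4=0, n5=1, n6=1 → 1; observed 0. Eliminates n6 stuck-at-1.
Only n6 inverted output is consistent with every test.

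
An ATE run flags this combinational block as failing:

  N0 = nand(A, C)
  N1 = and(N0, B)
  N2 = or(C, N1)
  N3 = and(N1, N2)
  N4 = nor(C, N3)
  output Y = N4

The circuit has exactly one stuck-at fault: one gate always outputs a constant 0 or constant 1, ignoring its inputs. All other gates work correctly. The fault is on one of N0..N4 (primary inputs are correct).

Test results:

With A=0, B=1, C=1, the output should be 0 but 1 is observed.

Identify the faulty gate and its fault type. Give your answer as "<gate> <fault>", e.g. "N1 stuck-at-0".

Fault-free values for test 1 (A=0, B=1, C=1): N0=1, N1=1, N2=1, N3=1, N4=0, giving Y=0. Observed 1.
Test 1: faults giving observed 1 are {N4 stuck-at-1}.
Only N4 stuck-at-1 is consistent with every test.

N4 stuck-at-1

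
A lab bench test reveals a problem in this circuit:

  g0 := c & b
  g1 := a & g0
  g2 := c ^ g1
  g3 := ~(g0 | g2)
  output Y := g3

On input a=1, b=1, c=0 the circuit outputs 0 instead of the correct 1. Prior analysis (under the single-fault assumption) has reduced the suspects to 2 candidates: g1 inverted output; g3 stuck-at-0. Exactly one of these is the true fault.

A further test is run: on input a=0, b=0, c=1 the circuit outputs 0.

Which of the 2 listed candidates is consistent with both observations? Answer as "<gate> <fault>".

Evaluate each candidate on input a=0, b=0, c=1:
  g1 inverted output: g0=0, g1=1 [inverted output], g2=0, g3=1 → 1 — eliminated
  g3 stuck-at-0: g0=0, g1=0, g2=1, g3=0 [stuck-at-0] → 0 — matches
Only g3 stuck-at-0 reproduces the observed 0.

g3 stuck-at-0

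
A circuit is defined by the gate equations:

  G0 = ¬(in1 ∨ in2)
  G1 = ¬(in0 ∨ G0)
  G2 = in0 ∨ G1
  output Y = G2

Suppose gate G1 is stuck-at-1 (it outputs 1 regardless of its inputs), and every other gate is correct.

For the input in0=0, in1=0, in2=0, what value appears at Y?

Propagate with G1 forced: G0=1, G1=1 [stuck-at-1], G2=1.
So Y = 1. (Without the fault it would be 0.)

1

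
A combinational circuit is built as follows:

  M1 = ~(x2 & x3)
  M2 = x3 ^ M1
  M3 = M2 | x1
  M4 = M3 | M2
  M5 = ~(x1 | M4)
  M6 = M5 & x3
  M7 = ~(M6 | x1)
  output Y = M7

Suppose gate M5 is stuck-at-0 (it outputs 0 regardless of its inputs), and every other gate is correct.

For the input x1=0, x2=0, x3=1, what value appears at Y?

Propagate with M5 forced: M1=1, M2=0, M3=0, M4=0, M5=0 [stuck-at-0], M6=0, M7=1.
So Y = 1. (Without the fault it would be 0.)

1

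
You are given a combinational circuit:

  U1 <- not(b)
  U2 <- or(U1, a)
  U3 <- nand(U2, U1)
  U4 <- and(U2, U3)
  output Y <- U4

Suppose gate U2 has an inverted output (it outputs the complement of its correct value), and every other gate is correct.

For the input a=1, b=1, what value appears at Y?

0

Propagate with U2 forced: U1=0, U2=0 [inverted output], U3=1, U4=0.
So Y = 0. (Without the fault it would be 1.)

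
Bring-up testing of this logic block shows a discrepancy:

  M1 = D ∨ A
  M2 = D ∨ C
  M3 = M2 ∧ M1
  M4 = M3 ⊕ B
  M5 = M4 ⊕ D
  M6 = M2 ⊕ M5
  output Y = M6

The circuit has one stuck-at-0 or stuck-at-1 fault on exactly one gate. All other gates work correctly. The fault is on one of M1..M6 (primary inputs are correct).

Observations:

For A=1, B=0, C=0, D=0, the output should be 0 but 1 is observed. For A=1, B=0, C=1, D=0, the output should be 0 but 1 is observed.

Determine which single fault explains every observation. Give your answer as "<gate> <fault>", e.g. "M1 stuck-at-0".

Fault-free values for test 1 (A=1, B=0, C=0, D=0): M1=1, M2=0, M3=0, M4=0, M5=0, M6=0, giving Y=0. Observed 1.
Test 1: faults giving observed 1 are {M3 stuck-at-1, M4 stuck-at-1, M5 stuck-at-1, M6 stuck-at-1}.
Test 2 (A=1, B=0, C=1, D=0): fault-free M1=1, M2=1, M3=1, M4=1, M5=1, M6=0 → 0; observed 1. Eliminates M3 stuck-at-1, M4 stuck-at-1, M5 stuck-at-1.
Only M6 stuck-at-1 is consistent with every test.

M6 stuck-at-1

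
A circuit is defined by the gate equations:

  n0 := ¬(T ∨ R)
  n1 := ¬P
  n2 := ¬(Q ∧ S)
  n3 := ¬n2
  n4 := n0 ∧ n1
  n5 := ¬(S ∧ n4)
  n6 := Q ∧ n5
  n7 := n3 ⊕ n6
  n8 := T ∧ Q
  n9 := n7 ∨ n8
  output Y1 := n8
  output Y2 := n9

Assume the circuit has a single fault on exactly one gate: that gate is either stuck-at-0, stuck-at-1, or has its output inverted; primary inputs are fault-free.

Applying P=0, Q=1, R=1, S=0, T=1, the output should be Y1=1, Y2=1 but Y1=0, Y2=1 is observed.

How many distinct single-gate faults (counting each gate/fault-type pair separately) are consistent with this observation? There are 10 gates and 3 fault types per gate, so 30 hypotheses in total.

Fault-free: n0=0, n1=1, n2=1, n3=0, n4=0, n5=1, n6=1, n7=1, n8=1, n9=1 → Y1=1, Y2=1. Observed Y1=0, Y2=1.
  n0: none of the 3 fault types match ✗
  n1: none of the 3 fault types match ✗
  n2: none of the 3 fault types match ✗
  n3: none of the 3 fault types match ✗
  n4: none of the 3 fault types match ✗
  n5: none of the 3 fault types match ✗
  n6: none of the 3 fault types match ✗
  n7: none of the 3 fault types match ✗
  n8: stuck-at-0, inverted output ✓; others ✗
  n9: none of the 3 fault types match ✗
Consistent faults: {n8 stuck-at-0, n8 inverted output} — 2 in all.

2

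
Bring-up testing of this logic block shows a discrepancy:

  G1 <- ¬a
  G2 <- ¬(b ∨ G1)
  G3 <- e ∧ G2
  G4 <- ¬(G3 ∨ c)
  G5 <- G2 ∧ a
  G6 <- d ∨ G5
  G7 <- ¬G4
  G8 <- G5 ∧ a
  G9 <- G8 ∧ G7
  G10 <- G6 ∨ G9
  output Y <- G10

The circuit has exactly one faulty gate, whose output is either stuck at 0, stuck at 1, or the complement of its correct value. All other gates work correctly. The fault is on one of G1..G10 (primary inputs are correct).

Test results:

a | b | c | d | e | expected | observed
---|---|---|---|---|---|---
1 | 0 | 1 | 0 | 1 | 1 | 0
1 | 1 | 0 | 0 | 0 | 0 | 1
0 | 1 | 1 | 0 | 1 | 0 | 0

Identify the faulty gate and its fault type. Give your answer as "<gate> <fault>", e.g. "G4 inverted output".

G2 inverted output

Fault-free values for test 1 (a=1, b=0, c=1, d=0, e=1): G1=0, G2=1, G3=1, G4=0, G5=1, G6=1, G7=1, G8=1, G9=1, G10=1, giving Y=1. Observed 0.
Test 1: faults giving observed 0 are {G1 stuck-at-1, G1 inverted output, G2 stuck-at-0, G2 inverted output, G5 stuck-at-0, G5 inverted output, G10 stuck-at-0, G10 inverted output}.
Test 2 (a=1, b=1, c=0, d=0, e=0): fault-free G1=0, G2=0, G3=0, G4=1, G5=0, G6=0, G7=0, G8=0, G9=0, G10=0 → 0; observed 1. Eliminates G1 stuck-at-1, G1 inverted output, G2 stuck-at-0, G5 stuck-at-0, G10 stuck-at-0.
Test 3 (a=0, b=1, c=1, d=0, e=1): fault-free G1=1, G2=0, G3=0, G4=0, G5=0, G6=0, G7=1, G8=0, G9=0, G10=0 → 0; observed 0. Eliminates G5 inverted output, G10 inverted output.
Only G2 inverted output is consistent with every test.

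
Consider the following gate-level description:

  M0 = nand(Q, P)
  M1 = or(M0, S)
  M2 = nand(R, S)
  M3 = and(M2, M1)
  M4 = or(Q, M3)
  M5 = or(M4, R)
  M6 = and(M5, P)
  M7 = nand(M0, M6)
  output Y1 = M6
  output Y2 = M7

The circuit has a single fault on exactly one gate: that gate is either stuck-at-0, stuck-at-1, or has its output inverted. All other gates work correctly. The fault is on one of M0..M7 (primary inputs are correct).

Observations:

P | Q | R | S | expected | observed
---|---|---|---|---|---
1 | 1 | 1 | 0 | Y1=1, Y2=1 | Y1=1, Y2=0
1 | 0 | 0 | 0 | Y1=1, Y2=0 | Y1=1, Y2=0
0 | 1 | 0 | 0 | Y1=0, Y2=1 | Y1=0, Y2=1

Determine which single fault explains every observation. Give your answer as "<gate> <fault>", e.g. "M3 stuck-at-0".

Fault-free values for test 1 (P=1, Q=1, R=1, S=0): M0=0, M1=0, M2=1, M3=0, M4=1, M5=1, M6=1, M7=1, giving Y1=1, Y2=1. Observed Y1=1, Y2=0.
Test 1: faults giving observed Y1=1, Y2=0 are {M0 stuck-at-1, M0 inverted output, M7 stuck-at-0, M7 inverted output}.
Test 2 (P=1, Q=0, R=0, S=0): fault-free M0=1, M1=1, M2=1, M3=1, M4=1, M5=1, M6=1, M7=0 → Y1=1, Y2=0; observed Y1=1, Y2=0. Eliminates M0 inverted output, M7 inverted output.
Test 3 (P=0, Q=1, R=0, S=0): fault-free M0=1, M1=1, M2=1, M3=1, M4=1, M5=1, M6=0, M7=1 → Y1=0, Y2=1; observed Y1=0, Y2=1. Eliminates M7 stuck-at-0.
Only M0 stuck-at-1 is consistent with every test.

M0 stuck-at-1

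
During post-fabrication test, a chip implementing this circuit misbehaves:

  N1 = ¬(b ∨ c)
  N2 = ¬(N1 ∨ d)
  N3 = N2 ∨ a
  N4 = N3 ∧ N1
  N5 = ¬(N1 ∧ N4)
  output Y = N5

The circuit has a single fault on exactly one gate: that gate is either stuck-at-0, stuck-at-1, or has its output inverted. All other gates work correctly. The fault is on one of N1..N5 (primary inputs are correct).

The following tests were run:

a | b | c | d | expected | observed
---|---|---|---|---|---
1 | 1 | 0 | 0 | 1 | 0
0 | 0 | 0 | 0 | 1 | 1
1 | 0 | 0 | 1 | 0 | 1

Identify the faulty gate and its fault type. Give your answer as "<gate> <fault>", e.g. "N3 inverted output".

Fault-free values for test 1 (a=1, b=1, c=0, d=0): N1=0, N2=1, N3=1, N4=0, N5=1, giving Y=1. Observed 0.
Test 1: faults giving observed 0 are {N1 stuck-at-1, N1 inverted output, N5 stuck-at-0, N5 inverted output}.
Test 2 (a=0, b=0, c=0, d=0): fault-free N1=1, N2=0, N3=0, N4=0, N5=1 → 1; observed 1. Eliminates N5 stuck-at-0, N5 inverted output.
Test 3 (a=1, b=0, c=0, d=1): fault-free N1=1, N2=0, N3=1, N4=1, N5=0 → 0; observed 1. Eliminates N1 stuck-at-1.
Only N1 inverted output is consistent with every test.

N1 inverted output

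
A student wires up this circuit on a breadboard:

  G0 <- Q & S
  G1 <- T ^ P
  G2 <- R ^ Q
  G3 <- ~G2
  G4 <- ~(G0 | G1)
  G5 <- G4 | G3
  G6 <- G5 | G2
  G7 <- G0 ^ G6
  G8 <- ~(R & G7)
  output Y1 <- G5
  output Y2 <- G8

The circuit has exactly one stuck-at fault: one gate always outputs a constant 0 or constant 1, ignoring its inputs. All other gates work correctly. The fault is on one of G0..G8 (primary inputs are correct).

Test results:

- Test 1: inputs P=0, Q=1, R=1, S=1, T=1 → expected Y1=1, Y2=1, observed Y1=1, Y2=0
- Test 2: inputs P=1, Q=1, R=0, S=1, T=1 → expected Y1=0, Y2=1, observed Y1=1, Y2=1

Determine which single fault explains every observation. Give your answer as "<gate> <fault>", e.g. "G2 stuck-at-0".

Fault-free values for test 1 (P=0, Q=1, R=1, S=1, T=1): G0=1, G1=1, G2=0, G3=1, G4=0, G5=1, G6=1, G7=0, G8=1, giving Y1=1, Y2=1. Observed Y1=1, Y2=0.
Test 1: faults giving observed Y1=1, Y2=0 are {G0 stuck-at-0, G6 stuck-at-0, G7 stuck-at-1, G8 stuck-at-0}.
Test 2 (P=1, Q=1, R=0, S=1, T=1): fault-free G0=1, G1=0, G2=1, G3=0, G4=0, G5=0, G6=1, G7=0, G8=1 → Y1=0, Y2=1; observed Y1=1, Y2=1. Eliminates G6 stuck-at-0, G7 stuck-at-1, G8 stuck-at-0.
Only G0 stuck-at-0 is consistent with every test.

G0 stuck-at-0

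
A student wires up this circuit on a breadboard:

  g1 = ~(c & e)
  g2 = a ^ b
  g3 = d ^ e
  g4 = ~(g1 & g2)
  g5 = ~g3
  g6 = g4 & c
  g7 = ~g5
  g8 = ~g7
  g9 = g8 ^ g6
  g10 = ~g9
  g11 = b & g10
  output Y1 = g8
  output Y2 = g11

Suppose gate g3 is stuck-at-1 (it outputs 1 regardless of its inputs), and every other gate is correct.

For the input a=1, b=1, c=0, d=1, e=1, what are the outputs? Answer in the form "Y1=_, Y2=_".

Y1=0, Y2=1

Propagate with g3 forced: g1=1, g2=0, g3=1 [stuck-at-1], g4=1, g5=0, g6=0, g7=1, g8=0, g9=0, g10=1, g11=1.
So the outputs are Y1=0, Y2=1. (Without the fault they would be Y1=1, Y2=0.)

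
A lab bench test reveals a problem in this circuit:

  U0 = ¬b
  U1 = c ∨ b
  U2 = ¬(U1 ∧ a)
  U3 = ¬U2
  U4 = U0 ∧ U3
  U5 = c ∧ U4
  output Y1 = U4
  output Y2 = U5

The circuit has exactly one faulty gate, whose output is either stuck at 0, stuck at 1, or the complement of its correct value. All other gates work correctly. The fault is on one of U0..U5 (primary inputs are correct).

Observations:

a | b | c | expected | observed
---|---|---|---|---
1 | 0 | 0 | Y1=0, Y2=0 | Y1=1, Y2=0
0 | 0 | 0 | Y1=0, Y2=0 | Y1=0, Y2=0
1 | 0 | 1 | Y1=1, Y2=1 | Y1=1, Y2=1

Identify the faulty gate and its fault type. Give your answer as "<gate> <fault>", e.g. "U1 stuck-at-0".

U1 stuck-at-1

Fault-free values for test 1 (a=1, b=0, c=0): U0=1, U1=0, U2=1, U3=0, U4=0, U5=0, giving Y1=0, Y2=0. Observed Y1=1, Y2=0.
Test 1: faults giving observed Y1=1, Y2=0 are {U1 stuck-at-1, U1 inverted output, U2 stuck-at-0, U2 inverted output, U3 stuck-at-1, U3 inverted output, U4 stuck-at-1, U4 inverted output}.
Test 2 (a=0, b=0, c=0): fault-free U0=1, U1=0, U2=1, U3=0, U4=0, U5=0 → Y1=0, Y2=0; observed Y1=0, Y2=0. Eliminates U2 stuck-at-0, U2 inverted output, U3 stuck-at-1, U3 inverted output, U4 stuck-at-1, U4 inverted output.
Test 3 (a=1, b=0, c=1): fault-free U0=1, U1=1, U2=0, U3=1, U4=1, U5=1 → Y1=1, Y2=1; observed Y1=1, Y2=1. Eliminates U1 inverted output.
Only U1 stuck-at-1 is consistent with every test.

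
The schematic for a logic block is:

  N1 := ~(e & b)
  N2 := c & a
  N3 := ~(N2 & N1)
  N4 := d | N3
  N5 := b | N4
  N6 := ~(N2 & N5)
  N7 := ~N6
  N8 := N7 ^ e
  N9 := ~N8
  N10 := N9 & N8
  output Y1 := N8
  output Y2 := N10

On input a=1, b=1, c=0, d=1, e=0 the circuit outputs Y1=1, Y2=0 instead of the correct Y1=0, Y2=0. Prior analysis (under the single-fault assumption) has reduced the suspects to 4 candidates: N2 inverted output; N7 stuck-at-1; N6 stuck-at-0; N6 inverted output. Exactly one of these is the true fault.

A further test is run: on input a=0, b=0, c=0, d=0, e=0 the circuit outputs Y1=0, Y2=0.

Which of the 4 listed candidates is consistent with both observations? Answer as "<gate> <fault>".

N2 inverted output

Evaluate each candidate on input a=0, b=0, c=0, d=0, e=0:
  N2 inverted output: N1=1, N2=1 [inverted output], N3=0, N4=0, N5=0, N6=1, N7=0, N8=0, N9=1, N10=0 → Y1=0, Y2=0 — matches
  N7 stuck-at-1: N1=1, N2=0, N3=1, N4=1, N5=1, N6=1, N7=1 [stuck-at-1], N8=1, N9=0, N10=0 → Y1=1, Y2=0 — eliminated
  N6 stuck-at-0: N1=1, N2=0, N3=1, N4=1, N5=1, N6=0 [stuck-at-0], N7=1, N8=1, N9=0, N10=0 → Y1=1, Y2=0 — eliminated
  N6 inverted output: N1=1, N2=0, N3=1, N4=1, N5=1, N6=0 [inverted output], N7=1, N8=1, N9=0, N10=0 → Y1=1, Y2=0 — eliminated
Only N2 inverted output reproduces the observed Y1=0, Y2=0.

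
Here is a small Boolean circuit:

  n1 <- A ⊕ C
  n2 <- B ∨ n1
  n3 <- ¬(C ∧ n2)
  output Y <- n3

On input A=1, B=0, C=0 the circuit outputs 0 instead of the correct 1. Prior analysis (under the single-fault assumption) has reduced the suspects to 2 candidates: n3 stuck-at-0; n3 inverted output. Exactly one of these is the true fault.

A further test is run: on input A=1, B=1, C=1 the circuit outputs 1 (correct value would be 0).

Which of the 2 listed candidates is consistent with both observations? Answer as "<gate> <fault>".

Evaluate each candidate on input A=1, B=1, C=1:
  n3 stuck-at-0: n1=0, n2=1, n3=0 [stuck-at-0] → 0 — eliminated
  n3 inverted output: n1=0, n2=1, n3=1 [inverted output] → 1 — matches
Only n3 inverted output reproduces the observed 1.

n3 inverted output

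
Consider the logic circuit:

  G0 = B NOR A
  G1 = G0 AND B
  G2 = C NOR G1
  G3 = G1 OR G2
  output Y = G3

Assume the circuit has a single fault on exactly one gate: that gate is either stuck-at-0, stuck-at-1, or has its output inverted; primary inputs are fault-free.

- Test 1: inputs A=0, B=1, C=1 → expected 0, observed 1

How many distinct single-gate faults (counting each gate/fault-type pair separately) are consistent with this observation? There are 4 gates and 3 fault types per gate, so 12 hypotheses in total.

8

Fault-free: G0=0, G1=0, G2=0, G3=0 → 0. Observed 1.
  G0 stuck-at-0: output 0 ✗
  G0 stuck-at-1: output 1 ✓
  G0 inverted output: output 1 ✓
  G1 stuck-at-0: output 0 ✗
  G1 stuck-at-1: output 1 ✓
  G1 inverted output: output 1 ✓
  G2 stuck-at-0: output 0 ✗
  G2 stuck-at-1: output 1 ✓
  G2 inverted output: output 1 ✓
  G3 stuck-at-0: output 0 ✗
  G3 stuck-at-1: output 1 ✓
  G3 inverted output: output 1 ✓
Consistent faults: {G0 stuck-at-1, G0 inverted output, G1 stuck-at-1, G1 inverted output, G2 stuck-at-1, G2 inverted output, G3 stuck-at-1, G3 inverted output} — 8 in all.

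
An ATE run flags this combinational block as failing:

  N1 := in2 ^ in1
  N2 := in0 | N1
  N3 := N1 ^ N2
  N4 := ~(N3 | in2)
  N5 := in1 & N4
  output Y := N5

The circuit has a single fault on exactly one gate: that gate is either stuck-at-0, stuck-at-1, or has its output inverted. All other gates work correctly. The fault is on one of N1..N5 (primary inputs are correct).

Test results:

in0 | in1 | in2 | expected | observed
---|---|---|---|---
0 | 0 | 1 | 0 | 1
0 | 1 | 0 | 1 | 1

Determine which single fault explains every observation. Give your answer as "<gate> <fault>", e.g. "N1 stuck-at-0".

Fault-free values for test 1 (in0=0, in1=0, in2=1): N1=1, N2=1, N3=0, N4=0, N5=0, giving Y=0. Observed 1.
Test 1: faults giving observed 1 are {N5 stuck-at-1, N5 inverted output}.
Test 2 (in0=0, in1=1, in2=0): fault-free N1=1, N2=1, N3=0, N4=1, N5=1 → 1; observed 1. Eliminates N5 inverted output.
Only N5 stuck-at-1 is consistent with every test.

N5 stuck-at-1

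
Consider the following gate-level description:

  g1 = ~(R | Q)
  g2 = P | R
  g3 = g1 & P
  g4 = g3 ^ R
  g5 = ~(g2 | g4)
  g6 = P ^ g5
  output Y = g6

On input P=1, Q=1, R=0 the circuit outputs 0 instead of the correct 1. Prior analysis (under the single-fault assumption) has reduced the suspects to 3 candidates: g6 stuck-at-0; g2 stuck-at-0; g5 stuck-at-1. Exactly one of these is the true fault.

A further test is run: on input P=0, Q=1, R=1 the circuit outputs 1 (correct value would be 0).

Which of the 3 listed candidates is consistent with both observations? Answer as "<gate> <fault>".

Evaluate each candidate on input P=0, Q=1, R=1:
  g6 stuck-at-0: g1=0, g2=1, g3=0, g4=1, g5=0, g6=0 [stuck-at-0] → 0 — eliminated
  g2 stuck-at-0: g1=0, g2=0 [stuck-at-0], g3=0, g4=1, g5=0, g6=0 → 0 — eliminated
  g5 stuck-at-1: g1=0, g2=1, g3=0, g4=1, g5=1 [stuck-at-1], g6=1 → 1 — matches
Only g5 stuck-at-1 reproduces the observed 1.

g5 stuck-at-1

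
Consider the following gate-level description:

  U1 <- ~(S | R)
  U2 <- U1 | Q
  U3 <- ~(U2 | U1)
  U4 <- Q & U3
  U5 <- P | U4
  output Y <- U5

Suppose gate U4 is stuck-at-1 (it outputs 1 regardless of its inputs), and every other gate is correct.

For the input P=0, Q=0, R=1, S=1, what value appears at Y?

Propagate with U4 forced: U1=0, U2=0, U3=1, U4=1 [stuck-at-1], U5=1.
So Y = 1. (Without the fault it would be 0.)

1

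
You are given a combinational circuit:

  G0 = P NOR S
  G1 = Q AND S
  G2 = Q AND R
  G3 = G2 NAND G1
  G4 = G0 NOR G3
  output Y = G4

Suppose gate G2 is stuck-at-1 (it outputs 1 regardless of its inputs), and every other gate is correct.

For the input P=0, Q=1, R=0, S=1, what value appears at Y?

Propagate with G2 forced: G0=0, G1=1, G2=1 [stuck-at-1], G3=0, G4=1.
So Y = 1. (Without the fault it would be 0.)

1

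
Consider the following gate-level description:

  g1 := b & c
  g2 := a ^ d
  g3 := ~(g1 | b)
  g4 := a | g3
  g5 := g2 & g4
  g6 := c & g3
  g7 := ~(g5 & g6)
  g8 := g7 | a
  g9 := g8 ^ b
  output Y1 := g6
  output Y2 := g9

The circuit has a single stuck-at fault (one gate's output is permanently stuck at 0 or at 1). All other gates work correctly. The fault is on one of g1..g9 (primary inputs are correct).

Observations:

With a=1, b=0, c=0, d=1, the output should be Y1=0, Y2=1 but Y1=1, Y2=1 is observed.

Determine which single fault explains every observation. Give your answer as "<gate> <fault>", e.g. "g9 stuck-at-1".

g6 stuck-at-1

Fault-free values for test 1 (a=1, b=0, c=0, d=1): g1=0, g2=0, g3=1, g4=1, g5=0, g6=0, g7=1, g8=1, g9=1, giving Y1=0, Y2=1. Observed Y1=1, Y2=1.
Test 1: faults giving observed Y1=1, Y2=1 are {g6 stuck-at-1}.
Only g6 stuck-at-1 is consistent with every test.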